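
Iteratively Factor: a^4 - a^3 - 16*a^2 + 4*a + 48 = (a - 4)*(a^3 + 3*a^2 - 4*a - 12) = (a - 4)*(a - 2)*(a^2 + 5*a + 6) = (a - 4)*(a - 2)*(a + 2)*(a + 3)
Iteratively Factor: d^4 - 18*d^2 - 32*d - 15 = (d - 5)*(d^3 + 5*d^2 + 7*d + 3) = (d - 5)*(d + 1)*(d^2 + 4*d + 3) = (d - 5)*(d + 1)*(d + 3)*(d + 1)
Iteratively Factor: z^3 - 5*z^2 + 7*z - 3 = (z - 1)*(z^2 - 4*z + 3) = (z - 1)^2*(z - 3)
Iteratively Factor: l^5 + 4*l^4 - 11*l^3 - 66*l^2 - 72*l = (l)*(l^4 + 4*l^3 - 11*l^2 - 66*l - 72) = l*(l - 4)*(l^3 + 8*l^2 + 21*l + 18) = l*(l - 4)*(l + 3)*(l^2 + 5*l + 6) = l*(l - 4)*(l + 3)^2*(l + 2)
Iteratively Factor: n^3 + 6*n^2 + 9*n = (n + 3)*(n^2 + 3*n) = n*(n + 3)*(n + 3)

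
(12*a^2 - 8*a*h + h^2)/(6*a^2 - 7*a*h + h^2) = (2*a - h)/(a - h)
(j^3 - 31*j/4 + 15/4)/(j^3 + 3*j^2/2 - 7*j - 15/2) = (j - 1/2)/(j + 1)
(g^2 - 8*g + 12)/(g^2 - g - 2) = (g - 6)/(g + 1)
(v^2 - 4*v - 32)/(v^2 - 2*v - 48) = (v + 4)/(v + 6)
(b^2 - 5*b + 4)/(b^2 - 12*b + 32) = (b - 1)/(b - 8)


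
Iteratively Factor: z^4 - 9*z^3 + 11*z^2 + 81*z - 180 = (z - 5)*(z^3 - 4*z^2 - 9*z + 36) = (z - 5)*(z + 3)*(z^2 - 7*z + 12) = (z - 5)*(z - 3)*(z + 3)*(z - 4)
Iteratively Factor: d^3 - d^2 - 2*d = (d - 2)*(d^2 + d) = (d - 2)*(d + 1)*(d)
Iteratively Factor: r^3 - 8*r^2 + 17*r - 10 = (r - 1)*(r^2 - 7*r + 10) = (r - 2)*(r - 1)*(r - 5)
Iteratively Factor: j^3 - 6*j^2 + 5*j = (j - 5)*(j^2 - j) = j*(j - 5)*(j - 1)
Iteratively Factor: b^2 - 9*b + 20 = (b - 5)*(b - 4)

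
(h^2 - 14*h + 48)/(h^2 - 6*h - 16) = (h - 6)/(h + 2)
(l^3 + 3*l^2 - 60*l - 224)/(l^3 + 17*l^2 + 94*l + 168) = (l - 8)/(l + 6)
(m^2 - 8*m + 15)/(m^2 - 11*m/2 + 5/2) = 2*(m - 3)/(2*m - 1)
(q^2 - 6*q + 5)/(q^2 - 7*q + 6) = (q - 5)/(q - 6)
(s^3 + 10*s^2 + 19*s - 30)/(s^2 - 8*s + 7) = (s^2 + 11*s + 30)/(s - 7)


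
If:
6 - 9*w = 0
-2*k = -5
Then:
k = 5/2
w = 2/3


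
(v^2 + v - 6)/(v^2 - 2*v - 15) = (v - 2)/(v - 5)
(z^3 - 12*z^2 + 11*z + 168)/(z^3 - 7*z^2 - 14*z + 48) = (z - 7)/(z - 2)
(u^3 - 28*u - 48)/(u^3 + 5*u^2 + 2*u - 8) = (u - 6)/(u - 1)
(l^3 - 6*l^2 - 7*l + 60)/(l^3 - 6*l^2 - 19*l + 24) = (l^2 - 9*l + 20)/(l^2 - 9*l + 8)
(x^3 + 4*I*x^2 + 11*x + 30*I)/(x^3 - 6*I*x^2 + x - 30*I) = (x + 5*I)/(x - 5*I)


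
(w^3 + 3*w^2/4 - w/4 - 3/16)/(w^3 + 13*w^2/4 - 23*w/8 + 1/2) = (8*w^2 + 10*w + 3)/(2*(4*w^2 + 15*w - 4))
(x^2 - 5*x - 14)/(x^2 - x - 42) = (x + 2)/(x + 6)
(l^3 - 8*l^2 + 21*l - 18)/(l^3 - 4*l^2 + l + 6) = (l - 3)/(l + 1)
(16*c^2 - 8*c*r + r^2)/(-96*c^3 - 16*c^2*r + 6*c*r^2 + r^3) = (-4*c + r)/(24*c^2 + 10*c*r + r^2)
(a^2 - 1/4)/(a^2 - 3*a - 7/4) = (2*a - 1)/(2*a - 7)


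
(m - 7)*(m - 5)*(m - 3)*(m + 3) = m^4 - 12*m^3 + 26*m^2 + 108*m - 315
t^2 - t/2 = t*(t - 1/2)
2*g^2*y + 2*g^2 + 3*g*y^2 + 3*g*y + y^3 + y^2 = (g + y)*(2*g + y)*(y + 1)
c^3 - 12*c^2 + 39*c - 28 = (c - 7)*(c - 4)*(c - 1)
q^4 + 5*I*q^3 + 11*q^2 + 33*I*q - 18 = (q - 3*I)*(q + I)^2*(q + 6*I)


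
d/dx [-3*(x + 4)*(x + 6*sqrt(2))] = -6*x - 18*sqrt(2) - 12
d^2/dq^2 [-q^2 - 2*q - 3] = -2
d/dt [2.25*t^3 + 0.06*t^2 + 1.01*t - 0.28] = 6.75*t^2 + 0.12*t + 1.01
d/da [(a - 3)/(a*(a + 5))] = (-a^2 + 6*a + 15)/(a^2*(a^2 + 10*a + 25))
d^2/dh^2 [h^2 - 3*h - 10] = 2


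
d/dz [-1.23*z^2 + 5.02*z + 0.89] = 5.02 - 2.46*z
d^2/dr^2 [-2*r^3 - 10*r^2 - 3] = -12*r - 20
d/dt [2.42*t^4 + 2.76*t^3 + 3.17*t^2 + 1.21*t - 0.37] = 9.68*t^3 + 8.28*t^2 + 6.34*t + 1.21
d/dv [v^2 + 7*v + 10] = 2*v + 7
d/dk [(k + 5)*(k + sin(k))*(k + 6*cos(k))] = -(k + 5)*(k + sin(k))*(6*sin(k) - 1) + (k + 5)*(k + 6*cos(k))*(cos(k) + 1) + (k + sin(k))*(k + 6*cos(k))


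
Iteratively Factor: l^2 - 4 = (l - 2)*(l + 2)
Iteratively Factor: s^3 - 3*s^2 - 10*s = (s - 5)*(s^2 + 2*s) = s*(s - 5)*(s + 2)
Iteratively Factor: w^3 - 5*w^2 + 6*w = (w)*(w^2 - 5*w + 6) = w*(w - 2)*(w - 3)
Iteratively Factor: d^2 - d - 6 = (d - 3)*(d + 2)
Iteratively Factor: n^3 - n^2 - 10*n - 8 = (n + 2)*(n^2 - 3*n - 4) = (n - 4)*(n + 2)*(n + 1)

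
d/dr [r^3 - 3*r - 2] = 3*r^2 - 3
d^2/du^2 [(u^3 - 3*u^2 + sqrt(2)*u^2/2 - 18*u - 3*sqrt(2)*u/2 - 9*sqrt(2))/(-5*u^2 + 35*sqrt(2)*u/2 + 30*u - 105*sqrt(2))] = 32*(-7 - 3*sqrt(2))/(5*(4*u^3 - 42*sqrt(2)*u^2 + 294*u - 343*sqrt(2)))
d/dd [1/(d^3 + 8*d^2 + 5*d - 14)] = (-3*d^2 - 16*d - 5)/(d^3 + 8*d^2 + 5*d - 14)^2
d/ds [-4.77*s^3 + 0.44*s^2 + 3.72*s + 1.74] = -14.31*s^2 + 0.88*s + 3.72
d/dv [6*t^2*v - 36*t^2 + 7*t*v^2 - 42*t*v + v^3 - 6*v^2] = 6*t^2 + 14*t*v - 42*t + 3*v^2 - 12*v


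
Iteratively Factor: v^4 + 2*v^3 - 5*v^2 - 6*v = (v)*(v^3 + 2*v^2 - 5*v - 6) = v*(v + 3)*(v^2 - v - 2) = v*(v - 2)*(v + 3)*(v + 1)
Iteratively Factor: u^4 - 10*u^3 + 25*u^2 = (u)*(u^3 - 10*u^2 + 25*u) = u*(u - 5)*(u^2 - 5*u) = u^2*(u - 5)*(u - 5)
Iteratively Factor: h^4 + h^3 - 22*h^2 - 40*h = (h - 5)*(h^3 + 6*h^2 + 8*h) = h*(h - 5)*(h^2 + 6*h + 8) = h*(h - 5)*(h + 4)*(h + 2)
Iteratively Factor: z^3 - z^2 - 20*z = (z - 5)*(z^2 + 4*z) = z*(z - 5)*(z + 4)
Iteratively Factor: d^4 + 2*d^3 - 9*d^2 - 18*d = (d + 2)*(d^3 - 9*d) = d*(d + 2)*(d^2 - 9) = d*(d + 2)*(d + 3)*(d - 3)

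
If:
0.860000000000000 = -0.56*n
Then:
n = -1.54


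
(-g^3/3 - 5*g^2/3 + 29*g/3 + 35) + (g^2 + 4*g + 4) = -g^3/3 - 2*g^2/3 + 41*g/3 + 39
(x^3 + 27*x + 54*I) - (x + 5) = x^3 + 26*x - 5 + 54*I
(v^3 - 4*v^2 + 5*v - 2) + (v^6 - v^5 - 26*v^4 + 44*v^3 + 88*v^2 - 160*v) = v^6 - v^5 - 26*v^4 + 45*v^3 + 84*v^2 - 155*v - 2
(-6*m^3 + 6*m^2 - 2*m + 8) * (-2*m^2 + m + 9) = 12*m^5 - 18*m^4 - 44*m^3 + 36*m^2 - 10*m + 72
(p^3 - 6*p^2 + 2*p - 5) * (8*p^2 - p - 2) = 8*p^5 - 49*p^4 + 20*p^3 - 30*p^2 + p + 10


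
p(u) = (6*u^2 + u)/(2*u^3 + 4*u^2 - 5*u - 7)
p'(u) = (12*u + 1)/(2*u^3 + 4*u^2 - 5*u - 7) + (6*u^2 + u)*(-6*u^2 - 8*u + 5)/(2*u^3 + 4*u^2 - 5*u - 7)^2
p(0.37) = -0.15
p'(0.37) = -0.64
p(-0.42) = -0.15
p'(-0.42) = 1.18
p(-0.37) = -0.10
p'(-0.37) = 0.88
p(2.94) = 0.86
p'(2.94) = -0.38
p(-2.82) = -7.56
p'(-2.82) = -20.10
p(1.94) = 1.89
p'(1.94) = -2.96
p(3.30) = 0.75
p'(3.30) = -0.26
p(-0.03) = 0.00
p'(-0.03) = -0.10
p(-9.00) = -0.44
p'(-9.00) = -0.06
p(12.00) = 0.22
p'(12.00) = -0.02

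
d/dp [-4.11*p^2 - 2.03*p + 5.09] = -8.22*p - 2.03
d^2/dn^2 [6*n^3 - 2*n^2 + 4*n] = 36*n - 4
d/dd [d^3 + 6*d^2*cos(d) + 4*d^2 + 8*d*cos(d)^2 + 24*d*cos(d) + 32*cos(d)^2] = -6*d^2*sin(d) + 3*d^2 - 24*d*sin(d) - 8*d*sin(2*d) + 12*d*cos(d) + 8*d - 32*sin(2*d) + 8*cos(d)^2 + 24*cos(d)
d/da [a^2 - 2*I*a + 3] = 2*a - 2*I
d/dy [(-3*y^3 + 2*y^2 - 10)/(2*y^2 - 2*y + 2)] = (y*(4 - 9*y)*(y^2 - y + 1) + (2*y - 1)*(3*y^3 - 2*y^2 + 10))/(2*(y^2 - y + 1)^2)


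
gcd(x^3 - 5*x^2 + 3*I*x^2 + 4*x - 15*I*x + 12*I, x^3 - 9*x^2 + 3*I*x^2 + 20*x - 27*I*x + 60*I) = x^2 + x*(-4 + 3*I) - 12*I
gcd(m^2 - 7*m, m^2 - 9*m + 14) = m - 7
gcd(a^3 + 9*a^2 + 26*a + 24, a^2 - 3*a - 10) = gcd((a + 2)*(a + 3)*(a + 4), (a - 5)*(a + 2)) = a + 2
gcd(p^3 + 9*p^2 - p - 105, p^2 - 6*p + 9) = p - 3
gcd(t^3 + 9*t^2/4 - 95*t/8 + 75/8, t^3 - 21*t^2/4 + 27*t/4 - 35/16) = t - 5/4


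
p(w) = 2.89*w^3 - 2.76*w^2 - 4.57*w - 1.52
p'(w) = 8.67*w^2 - 5.52*w - 4.57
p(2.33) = 9.40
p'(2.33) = 29.64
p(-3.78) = -179.77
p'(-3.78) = 140.18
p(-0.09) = -1.13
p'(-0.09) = -4.00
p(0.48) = -4.03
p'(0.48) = -5.22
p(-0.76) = -0.91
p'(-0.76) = 4.63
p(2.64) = 20.35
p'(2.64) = 41.28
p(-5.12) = -438.36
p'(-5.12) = 250.97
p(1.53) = -4.62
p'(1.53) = 7.28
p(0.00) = -1.52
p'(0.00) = -4.57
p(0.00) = -1.52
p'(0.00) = -4.57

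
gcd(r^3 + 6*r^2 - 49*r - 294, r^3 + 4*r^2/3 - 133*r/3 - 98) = r^2 - r - 42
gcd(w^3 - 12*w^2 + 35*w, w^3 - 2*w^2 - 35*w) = w^2 - 7*w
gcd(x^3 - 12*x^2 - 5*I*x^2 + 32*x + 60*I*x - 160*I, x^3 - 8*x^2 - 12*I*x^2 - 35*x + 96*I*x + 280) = x^2 + x*(-8 - 5*I) + 40*I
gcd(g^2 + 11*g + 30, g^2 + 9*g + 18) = g + 6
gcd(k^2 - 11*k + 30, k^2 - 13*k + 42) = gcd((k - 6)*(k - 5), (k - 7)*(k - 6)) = k - 6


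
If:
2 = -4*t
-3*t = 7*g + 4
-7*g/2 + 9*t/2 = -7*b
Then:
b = 1/7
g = -5/14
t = -1/2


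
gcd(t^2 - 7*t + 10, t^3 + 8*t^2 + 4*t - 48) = t - 2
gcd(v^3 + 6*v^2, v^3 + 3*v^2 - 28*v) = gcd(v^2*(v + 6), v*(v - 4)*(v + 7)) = v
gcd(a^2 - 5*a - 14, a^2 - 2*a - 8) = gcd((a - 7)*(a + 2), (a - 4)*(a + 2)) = a + 2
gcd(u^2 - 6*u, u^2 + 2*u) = u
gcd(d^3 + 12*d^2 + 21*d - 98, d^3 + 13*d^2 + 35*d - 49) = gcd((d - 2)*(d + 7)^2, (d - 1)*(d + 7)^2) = d^2 + 14*d + 49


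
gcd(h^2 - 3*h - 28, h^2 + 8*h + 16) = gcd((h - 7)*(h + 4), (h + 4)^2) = h + 4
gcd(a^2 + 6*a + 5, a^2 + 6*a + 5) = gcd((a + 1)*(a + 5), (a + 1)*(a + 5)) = a^2 + 6*a + 5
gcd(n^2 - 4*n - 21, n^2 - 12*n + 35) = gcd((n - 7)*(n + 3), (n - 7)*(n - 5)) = n - 7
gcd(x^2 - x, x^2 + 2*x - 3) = x - 1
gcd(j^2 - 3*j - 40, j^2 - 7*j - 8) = j - 8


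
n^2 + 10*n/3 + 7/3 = (n + 1)*(n + 7/3)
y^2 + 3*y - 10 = (y - 2)*(y + 5)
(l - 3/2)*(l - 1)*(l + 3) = l^3 + l^2/2 - 6*l + 9/2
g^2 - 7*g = g*(g - 7)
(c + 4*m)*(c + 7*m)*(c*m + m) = c^3*m + 11*c^2*m^2 + c^2*m + 28*c*m^3 + 11*c*m^2 + 28*m^3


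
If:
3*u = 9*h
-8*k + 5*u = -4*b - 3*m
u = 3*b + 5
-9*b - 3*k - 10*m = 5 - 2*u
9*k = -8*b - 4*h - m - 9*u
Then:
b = -20845/15057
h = 4250/15057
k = 2440/15057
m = 1450/1673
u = 4250/5019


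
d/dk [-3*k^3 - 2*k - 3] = -9*k^2 - 2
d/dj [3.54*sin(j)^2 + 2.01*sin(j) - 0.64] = (7.08*sin(j) + 2.01)*cos(j)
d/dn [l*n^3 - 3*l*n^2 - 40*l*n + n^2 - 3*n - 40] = 3*l*n^2 - 6*l*n - 40*l + 2*n - 3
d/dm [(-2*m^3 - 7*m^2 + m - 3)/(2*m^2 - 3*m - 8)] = (-4*m^4 + 12*m^3 + 67*m^2 + 124*m - 17)/(4*m^4 - 12*m^3 - 23*m^2 + 48*m + 64)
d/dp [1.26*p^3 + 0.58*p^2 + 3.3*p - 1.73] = 3.78*p^2 + 1.16*p + 3.3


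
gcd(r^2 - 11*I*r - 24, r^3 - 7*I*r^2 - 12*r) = r - 3*I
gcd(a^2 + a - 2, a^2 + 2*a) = a + 2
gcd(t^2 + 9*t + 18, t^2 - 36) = t + 6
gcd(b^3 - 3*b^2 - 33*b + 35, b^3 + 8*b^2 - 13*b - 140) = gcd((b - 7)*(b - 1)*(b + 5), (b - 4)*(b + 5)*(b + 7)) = b + 5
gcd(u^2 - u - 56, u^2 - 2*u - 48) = u - 8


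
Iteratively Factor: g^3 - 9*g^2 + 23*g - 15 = (g - 5)*(g^2 - 4*g + 3) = (g - 5)*(g - 1)*(g - 3)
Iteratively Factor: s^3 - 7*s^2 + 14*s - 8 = (s - 4)*(s^2 - 3*s + 2) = (s - 4)*(s - 2)*(s - 1)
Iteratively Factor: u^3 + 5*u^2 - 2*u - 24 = (u - 2)*(u^2 + 7*u + 12) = (u - 2)*(u + 3)*(u + 4)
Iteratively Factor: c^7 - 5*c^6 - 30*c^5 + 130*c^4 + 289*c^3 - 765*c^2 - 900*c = (c + 3)*(c^6 - 8*c^5 - 6*c^4 + 148*c^3 - 155*c^2 - 300*c) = (c - 5)*(c + 3)*(c^5 - 3*c^4 - 21*c^3 + 43*c^2 + 60*c) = (c - 5)*(c + 3)*(c + 4)*(c^4 - 7*c^3 + 7*c^2 + 15*c) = c*(c - 5)*(c + 3)*(c + 4)*(c^3 - 7*c^2 + 7*c + 15) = c*(c - 5)*(c + 1)*(c + 3)*(c + 4)*(c^2 - 8*c + 15) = c*(c - 5)*(c - 3)*(c + 1)*(c + 3)*(c + 4)*(c - 5)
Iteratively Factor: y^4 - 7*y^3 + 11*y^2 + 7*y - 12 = (y + 1)*(y^3 - 8*y^2 + 19*y - 12) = (y - 3)*(y + 1)*(y^2 - 5*y + 4) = (y - 3)*(y - 1)*(y + 1)*(y - 4)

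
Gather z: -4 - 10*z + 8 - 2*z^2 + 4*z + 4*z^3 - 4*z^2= 4*z^3 - 6*z^2 - 6*z + 4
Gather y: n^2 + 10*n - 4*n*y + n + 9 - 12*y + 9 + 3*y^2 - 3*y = n^2 + 11*n + 3*y^2 + y*(-4*n - 15) + 18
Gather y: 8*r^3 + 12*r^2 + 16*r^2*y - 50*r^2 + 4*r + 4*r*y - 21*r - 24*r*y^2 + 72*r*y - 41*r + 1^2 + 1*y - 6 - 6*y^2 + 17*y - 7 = 8*r^3 - 38*r^2 - 58*r + y^2*(-24*r - 6) + y*(16*r^2 + 76*r + 18) - 12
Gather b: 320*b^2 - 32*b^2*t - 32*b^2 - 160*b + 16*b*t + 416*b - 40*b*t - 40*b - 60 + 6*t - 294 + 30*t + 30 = b^2*(288 - 32*t) + b*(216 - 24*t) + 36*t - 324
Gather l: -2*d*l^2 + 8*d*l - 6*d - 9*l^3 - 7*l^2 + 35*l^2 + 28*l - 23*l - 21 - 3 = -6*d - 9*l^3 + l^2*(28 - 2*d) + l*(8*d + 5) - 24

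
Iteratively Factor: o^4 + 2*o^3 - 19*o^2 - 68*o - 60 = (o + 3)*(o^3 - o^2 - 16*o - 20) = (o + 2)*(o + 3)*(o^2 - 3*o - 10) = (o - 5)*(o + 2)*(o + 3)*(o + 2)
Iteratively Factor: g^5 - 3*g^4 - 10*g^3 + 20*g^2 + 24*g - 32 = (g + 2)*(g^4 - 5*g^3 + 20*g - 16) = (g - 2)*(g + 2)*(g^3 - 3*g^2 - 6*g + 8) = (g - 4)*(g - 2)*(g + 2)*(g^2 + g - 2) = (g - 4)*(g - 2)*(g + 2)^2*(g - 1)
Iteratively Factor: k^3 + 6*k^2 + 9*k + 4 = (k + 1)*(k^2 + 5*k + 4) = (k + 1)^2*(k + 4)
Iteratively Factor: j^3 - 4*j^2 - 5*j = (j)*(j^2 - 4*j - 5) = j*(j - 5)*(j + 1)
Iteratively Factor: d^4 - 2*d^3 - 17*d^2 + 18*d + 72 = (d - 4)*(d^3 + 2*d^2 - 9*d - 18) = (d - 4)*(d + 2)*(d^2 - 9) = (d - 4)*(d + 2)*(d + 3)*(d - 3)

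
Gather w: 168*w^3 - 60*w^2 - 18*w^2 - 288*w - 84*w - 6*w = 168*w^3 - 78*w^2 - 378*w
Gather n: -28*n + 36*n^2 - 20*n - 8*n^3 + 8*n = -8*n^3 + 36*n^2 - 40*n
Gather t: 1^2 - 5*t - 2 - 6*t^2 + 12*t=-6*t^2 + 7*t - 1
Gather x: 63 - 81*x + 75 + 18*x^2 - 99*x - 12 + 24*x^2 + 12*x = 42*x^2 - 168*x + 126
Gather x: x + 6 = x + 6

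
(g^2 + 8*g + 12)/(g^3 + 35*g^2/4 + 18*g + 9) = 4/(4*g + 3)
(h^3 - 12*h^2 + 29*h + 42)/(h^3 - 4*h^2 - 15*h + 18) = (h^2 - 6*h - 7)/(h^2 + 2*h - 3)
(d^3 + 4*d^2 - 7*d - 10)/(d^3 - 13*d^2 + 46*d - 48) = (d^2 + 6*d + 5)/(d^2 - 11*d + 24)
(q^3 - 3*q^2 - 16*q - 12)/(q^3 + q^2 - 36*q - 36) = (q + 2)/(q + 6)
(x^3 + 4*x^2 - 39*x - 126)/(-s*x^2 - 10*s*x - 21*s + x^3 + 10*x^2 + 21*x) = (x - 6)/(-s + x)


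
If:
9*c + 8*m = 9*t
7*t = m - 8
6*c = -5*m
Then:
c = -120/11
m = 144/11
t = 8/11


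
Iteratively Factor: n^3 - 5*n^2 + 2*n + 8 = (n + 1)*(n^2 - 6*n + 8) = (n - 4)*(n + 1)*(n - 2)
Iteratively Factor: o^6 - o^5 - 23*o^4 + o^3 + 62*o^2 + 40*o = (o + 4)*(o^5 - 5*o^4 - 3*o^3 + 13*o^2 + 10*o) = (o - 2)*(o + 4)*(o^4 - 3*o^3 - 9*o^2 - 5*o) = o*(o - 2)*(o + 4)*(o^3 - 3*o^2 - 9*o - 5) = o*(o - 2)*(o + 1)*(o + 4)*(o^2 - 4*o - 5) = o*(o - 5)*(o - 2)*(o + 1)*(o + 4)*(o + 1)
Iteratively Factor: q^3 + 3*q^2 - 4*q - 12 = (q + 3)*(q^2 - 4) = (q - 2)*(q + 3)*(q + 2)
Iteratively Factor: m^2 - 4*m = (m)*(m - 4)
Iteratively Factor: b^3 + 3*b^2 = (b)*(b^2 + 3*b) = b^2*(b + 3)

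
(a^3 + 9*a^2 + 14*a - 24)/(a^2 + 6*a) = a + 3 - 4/a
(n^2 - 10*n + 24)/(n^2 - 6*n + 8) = (n - 6)/(n - 2)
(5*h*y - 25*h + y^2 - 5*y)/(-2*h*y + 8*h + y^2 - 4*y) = (-5*h*y + 25*h - y^2 + 5*y)/(2*h*y - 8*h - y^2 + 4*y)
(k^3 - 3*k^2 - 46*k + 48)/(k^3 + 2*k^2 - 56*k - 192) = (k - 1)/(k + 4)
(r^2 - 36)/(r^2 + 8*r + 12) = (r - 6)/(r + 2)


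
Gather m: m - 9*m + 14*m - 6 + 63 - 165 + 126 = 6*m + 18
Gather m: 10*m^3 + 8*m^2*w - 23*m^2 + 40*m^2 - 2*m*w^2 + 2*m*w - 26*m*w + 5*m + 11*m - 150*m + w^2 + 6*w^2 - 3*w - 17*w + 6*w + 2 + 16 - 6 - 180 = 10*m^3 + m^2*(8*w + 17) + m*(-2*w^2 - 24*w - 134) + 7*w^2 - 14*w - 168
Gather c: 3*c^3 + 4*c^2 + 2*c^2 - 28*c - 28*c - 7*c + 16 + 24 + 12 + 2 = 3*c^3 + 6*c^2 - 63*c + 54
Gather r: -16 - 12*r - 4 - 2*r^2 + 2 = -2*r^2 - 12*r - 18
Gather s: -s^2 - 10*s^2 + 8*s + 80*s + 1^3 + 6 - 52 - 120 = -11*s^2 + 88*s - 165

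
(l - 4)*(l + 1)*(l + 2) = l^3 - l^2 - 10*l - 8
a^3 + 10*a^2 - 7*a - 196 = (a - 4)*(a + 7)^2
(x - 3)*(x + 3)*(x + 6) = x^3 + 6*x^2 - 9*x - 54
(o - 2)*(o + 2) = o^2 - 4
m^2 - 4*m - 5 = (m - 5)*(m + 1)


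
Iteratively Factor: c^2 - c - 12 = (c - 4)*(c + 3)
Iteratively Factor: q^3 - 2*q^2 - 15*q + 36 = (q + 4)*(q^2 - 6*q + 9) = (q - 3)*(q + 4)*(q - 3)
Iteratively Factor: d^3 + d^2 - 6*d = (d)*(d^2 + d - 6) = d*(d - 2)*(d + 3)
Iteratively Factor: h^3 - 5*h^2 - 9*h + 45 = (h - 5)*(h^2 - 9) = (h - 5)*(h + 3)*(h - 3)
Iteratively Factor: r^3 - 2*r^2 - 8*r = (r + 2)*(r^2 - 4*r) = r*(r + 2)*(r - 4)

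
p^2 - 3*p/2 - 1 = (p - 2)*(p + 1/2)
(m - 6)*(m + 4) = m^2 - 2*m - 24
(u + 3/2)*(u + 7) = u^2 + 17*u/2 + 21/2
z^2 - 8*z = z*(z - 8)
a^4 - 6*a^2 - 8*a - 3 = (a - 3)*(a + 1)^3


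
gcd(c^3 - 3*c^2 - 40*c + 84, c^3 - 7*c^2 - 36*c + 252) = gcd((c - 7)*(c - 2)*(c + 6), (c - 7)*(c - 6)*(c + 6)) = c^2 - c - 42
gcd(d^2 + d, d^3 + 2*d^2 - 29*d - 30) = d + 1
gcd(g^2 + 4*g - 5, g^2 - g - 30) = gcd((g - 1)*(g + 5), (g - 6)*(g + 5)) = g + 5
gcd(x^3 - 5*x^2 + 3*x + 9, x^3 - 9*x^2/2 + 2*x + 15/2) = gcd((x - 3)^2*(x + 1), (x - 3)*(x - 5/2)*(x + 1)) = x^2 - 2*x - 3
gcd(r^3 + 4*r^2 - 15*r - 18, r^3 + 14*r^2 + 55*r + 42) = r^2 + 7*r + 6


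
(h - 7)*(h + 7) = h^2 - 49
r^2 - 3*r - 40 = (r - 8)*(r + 5)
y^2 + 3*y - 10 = (y - 2)*(y + 5)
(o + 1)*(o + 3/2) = o^2 + 5*o/2 + 3/2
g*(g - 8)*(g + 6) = g^3 - 2*g^2 - 48*g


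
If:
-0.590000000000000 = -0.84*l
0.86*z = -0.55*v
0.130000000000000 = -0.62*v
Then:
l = 0.70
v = -0.21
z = 0.13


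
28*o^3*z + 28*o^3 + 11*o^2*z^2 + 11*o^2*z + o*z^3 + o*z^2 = (4*o + z)*(7*o + z)*(o*z + o)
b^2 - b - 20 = (b - 5)*(b + 4)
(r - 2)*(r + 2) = r^2 - 4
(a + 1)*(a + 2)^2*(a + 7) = a^4 + 12*a^3 + 43*a^2 + 60*a + 28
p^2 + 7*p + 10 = (p + 2)*(p + 5)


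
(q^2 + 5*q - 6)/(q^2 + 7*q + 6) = (q - 1)/(q + 1)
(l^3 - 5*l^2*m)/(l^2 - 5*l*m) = l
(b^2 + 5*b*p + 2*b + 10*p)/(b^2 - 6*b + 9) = (b^2 + 5*b*p + 2*b + 10*p)/(b^2 - 6*b + 9)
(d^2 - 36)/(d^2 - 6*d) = (d + 6)/d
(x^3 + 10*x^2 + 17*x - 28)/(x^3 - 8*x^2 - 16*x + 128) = (x^2 + 6*x - 7)/(x^2 - 12*x + 32)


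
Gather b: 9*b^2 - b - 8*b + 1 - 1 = 9*b^2 - 9*b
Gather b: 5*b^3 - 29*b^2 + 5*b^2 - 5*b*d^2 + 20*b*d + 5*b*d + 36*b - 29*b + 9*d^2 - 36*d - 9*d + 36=5*b^3 - 24*b^2 + b*(-5*d^2 + 25*d + 7) + 9*d^2 - 45*d + 36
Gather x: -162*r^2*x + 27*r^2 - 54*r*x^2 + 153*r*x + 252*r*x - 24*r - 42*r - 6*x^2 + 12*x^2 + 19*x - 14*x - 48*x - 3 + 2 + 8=27*r^2 - 66*r + x^2*(6 - 54*r) + x*(-162*r^2 + 405*r - 43) + 7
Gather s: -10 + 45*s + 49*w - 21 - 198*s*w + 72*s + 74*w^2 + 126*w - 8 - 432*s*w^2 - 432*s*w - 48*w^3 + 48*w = s*(-432*w^2 - 630*w + 117) - 48*w^3 + 74*w^2 + 223*w - 39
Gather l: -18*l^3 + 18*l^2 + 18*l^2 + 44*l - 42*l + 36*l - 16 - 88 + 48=-18*l^3 + 36*l^2 + 38*l - 56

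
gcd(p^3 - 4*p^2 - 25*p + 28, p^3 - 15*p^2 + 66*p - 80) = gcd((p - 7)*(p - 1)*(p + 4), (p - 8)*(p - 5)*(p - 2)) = 1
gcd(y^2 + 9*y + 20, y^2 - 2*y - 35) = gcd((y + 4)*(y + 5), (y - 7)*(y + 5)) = y + 5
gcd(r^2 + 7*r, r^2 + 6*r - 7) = r + 7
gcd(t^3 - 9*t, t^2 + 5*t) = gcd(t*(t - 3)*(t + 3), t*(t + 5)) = t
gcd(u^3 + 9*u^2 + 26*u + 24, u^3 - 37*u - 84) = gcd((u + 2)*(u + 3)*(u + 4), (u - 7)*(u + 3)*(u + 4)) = u^2 + 7*u + 12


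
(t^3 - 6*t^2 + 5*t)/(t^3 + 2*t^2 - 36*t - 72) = t*(t^2 - 6*t + 5)/(t^3 + 2*t^2 - 36*t - 72)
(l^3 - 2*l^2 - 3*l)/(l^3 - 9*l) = (l + 1)/(l + 3)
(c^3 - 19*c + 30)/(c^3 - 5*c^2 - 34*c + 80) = (c - 3)/(c - 8)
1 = 1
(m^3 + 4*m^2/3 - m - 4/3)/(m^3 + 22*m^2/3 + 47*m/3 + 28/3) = (3*m^2 + m - 4)/(3*m^2 + 19*m + 28)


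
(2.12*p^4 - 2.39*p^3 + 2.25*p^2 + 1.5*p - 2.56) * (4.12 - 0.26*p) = -0.5512*p^5 + 9.3558*p^4 - 10.4318*p^3 + 8.88*p^2 + 6.8456*p - 10.5472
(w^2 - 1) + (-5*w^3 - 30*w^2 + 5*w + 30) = -5*w^3 - 29*w^2 + 5*w + 29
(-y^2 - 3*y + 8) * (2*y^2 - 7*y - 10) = -2*y^4 + y^3 + 47*y^2 - 26*y - 80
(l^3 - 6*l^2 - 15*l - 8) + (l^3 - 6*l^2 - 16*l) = 2*l^3 - 12*l^2 - 31*l - 8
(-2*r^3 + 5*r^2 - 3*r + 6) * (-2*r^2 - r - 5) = 4*r^5 - 8*r^4 + 11*r^3 - 34*r^2 + 9*r - 30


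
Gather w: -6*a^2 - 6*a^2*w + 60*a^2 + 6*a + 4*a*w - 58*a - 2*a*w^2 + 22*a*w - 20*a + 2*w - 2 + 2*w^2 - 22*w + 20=54*a^2 - 72*a + w^2*(2 - 2*a) + w*(-6*a^2 + 26*a - 20) + 18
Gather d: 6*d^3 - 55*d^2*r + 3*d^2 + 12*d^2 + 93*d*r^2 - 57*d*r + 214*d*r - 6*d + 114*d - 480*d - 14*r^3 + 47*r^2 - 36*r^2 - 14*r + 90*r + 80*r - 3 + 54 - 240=6*d^3 + d^2*(15 - 55*r) + d*(93*r^2 + 157*r - 372) - 14*r^3 + 11*r^2 + 156*r - 189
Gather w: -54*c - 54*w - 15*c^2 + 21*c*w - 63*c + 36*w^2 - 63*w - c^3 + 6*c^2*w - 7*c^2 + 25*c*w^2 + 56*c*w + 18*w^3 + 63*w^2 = -c^3 - 22*c^2 - 117*c + 18*w^3 + w^2*(25*c + 99) + w*(6*c^2 + 77*c - 117)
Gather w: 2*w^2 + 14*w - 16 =2*w^2 + 14*w - 16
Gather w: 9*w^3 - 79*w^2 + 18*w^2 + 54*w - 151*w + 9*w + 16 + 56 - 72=9*w^3 - 61*w^2 - 88*w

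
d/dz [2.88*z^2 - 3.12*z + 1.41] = 5.76*z - 3.12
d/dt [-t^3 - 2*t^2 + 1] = t*(-3*t - 4)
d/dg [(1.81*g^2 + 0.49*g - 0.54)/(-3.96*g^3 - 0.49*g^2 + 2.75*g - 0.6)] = (7.1676*g^4 + 3.8808*g^3 - 1.1976*g^2 - 2.7012*g + 1.191)/(15.6816*g^6 + 3.8808*g^5 - 21.5399*g^4 + 2.057*g^3 + 8.1505*g^2 - 3.3*g + 0.36)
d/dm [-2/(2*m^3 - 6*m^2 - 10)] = 3*m*(m - 2)/(-m^3 + 3*m^2 + 5)^2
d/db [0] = 0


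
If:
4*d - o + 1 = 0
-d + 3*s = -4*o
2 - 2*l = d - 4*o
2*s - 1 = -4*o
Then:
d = -1/18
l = 31/12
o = 7/9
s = -19/18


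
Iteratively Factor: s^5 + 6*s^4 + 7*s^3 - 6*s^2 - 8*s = (s + 4)*(s^4 + 2*s^3 - s^2 - 2*s) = (s + 2)*(s + 4)*(s^3 - s) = (s - 1)*(s + 2)*(s + 4)*(s^2 + s) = s*(s - 1)*(s + 2)*(s + 4)*(s + 1)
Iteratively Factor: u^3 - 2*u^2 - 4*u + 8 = (u - 2)*(u^2 - 4) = (u - 2)^2*(u + 2)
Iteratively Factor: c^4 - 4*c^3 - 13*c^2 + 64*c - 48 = (c - 3)*(c^3 - c^2 - 16*c + 16) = (c - 3)*(c + 4)*(c^2 - 5*c + 4) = (c - 3)*(c - 1)*(c + 4)*(c - 4)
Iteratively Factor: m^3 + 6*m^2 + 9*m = (m)*(m^2 + 6*m + 9) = m*(m + 3)*(m + 3)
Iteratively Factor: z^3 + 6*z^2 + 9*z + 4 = (z + 1)*(z^2 + 5*z + 4) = (z + 1)^2*(z + 4)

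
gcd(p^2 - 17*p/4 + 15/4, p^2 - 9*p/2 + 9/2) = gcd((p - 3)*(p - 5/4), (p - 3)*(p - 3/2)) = p - 3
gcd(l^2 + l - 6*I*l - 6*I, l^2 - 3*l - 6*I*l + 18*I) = l - 6*I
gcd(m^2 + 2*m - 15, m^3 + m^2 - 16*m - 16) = 1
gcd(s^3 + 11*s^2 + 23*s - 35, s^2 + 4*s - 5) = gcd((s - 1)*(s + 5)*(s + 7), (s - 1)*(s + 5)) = s^2 + 4*s - 5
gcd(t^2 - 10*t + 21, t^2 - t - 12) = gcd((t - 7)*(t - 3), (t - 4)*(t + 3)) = 1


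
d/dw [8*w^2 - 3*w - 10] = 16*w - 3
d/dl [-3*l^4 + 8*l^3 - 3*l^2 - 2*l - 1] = -12*l^3 + 24*l^2 - 6*l - 2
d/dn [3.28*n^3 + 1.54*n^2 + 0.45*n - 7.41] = 9.84*n^2 + 3.08*n + 0.45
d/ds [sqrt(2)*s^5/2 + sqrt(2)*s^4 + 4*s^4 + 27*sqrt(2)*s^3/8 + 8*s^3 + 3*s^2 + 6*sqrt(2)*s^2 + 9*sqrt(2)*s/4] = 5*sqrt(2)*s^4/2 + 4*sqrt(2)*s^3 + 16*s^3 + 81*sqrt(2)*s^2/8 + 24*s^2 + 6*s + 12*sqrt(2)*s + 9*sqrt(2)/4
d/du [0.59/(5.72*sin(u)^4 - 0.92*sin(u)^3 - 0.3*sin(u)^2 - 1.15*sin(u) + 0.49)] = (-13.4992*sin(u)^3 + 1.6284*sin(u)^2 + 0.354*sin(u) + 0.6785)*cos(u)/(-5.72*sin(u)^4 + 0.92*sin(u)^3 + 0.3*sin(u)^2 + 1.15*sin(u) - 0.49)^2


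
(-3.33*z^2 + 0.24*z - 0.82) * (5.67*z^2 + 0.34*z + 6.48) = -18.8811*z^4 + 0.2286*z^3 - 26.1462*z^2 + 1.2764*z - 5.3136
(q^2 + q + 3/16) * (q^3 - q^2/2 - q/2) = q^5 + q^4/2 - 13*q^3/16 - 19*q^2/32 - 3*q/32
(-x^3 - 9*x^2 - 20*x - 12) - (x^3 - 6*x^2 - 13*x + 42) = -2*x^3 - 3*x^2 - 7*x - 54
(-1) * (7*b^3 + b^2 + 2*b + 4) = -7*b^3 - b^2 - 2*b - 4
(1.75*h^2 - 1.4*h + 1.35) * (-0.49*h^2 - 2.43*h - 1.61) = -0.8575*h^4 - 3.5665*h^3 - 0.077*h^2 - 1.0265*h - 2.1735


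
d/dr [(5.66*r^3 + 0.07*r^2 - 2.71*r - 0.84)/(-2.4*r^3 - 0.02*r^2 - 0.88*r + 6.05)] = (-7.105427357601e-15*r^5 + 0.0548000000000001*r^4 - 22.9696*r^3 + 96.5652*r^2 + 0.8134*r - 17.1347)/(5.76*r^6 + 0.096*r^5 + 4.2244*r^4 - 29.0048*r^3 + 0.5324*r^2 - 10.648*r + 36.6025)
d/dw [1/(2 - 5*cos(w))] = -5*sin(w)/(5*cos(w) - 2)^2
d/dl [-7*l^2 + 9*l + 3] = 9 - 14*l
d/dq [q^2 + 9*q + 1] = 2*q + 9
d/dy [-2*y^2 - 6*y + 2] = -4*y - 6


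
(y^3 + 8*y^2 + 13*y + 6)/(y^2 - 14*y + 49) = (y^3 + 8*y^2 + 13*y + 6)/(y^2 - 14*y + 49)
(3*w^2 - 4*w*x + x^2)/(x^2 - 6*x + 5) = (3*w^2 - 4*w*x + x^2)/(x^2 - 6*x + 5)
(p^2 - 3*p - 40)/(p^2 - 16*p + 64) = (p + 5)/(p - 8)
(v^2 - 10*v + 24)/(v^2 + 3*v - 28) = (v - 6)/(v + 7)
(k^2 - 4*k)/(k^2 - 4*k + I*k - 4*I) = k/(k + I)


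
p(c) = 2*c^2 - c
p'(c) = 4*c - 1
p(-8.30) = 146.08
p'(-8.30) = -34.20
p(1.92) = 5.45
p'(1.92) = 6.68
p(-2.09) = 10.83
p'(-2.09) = -9.36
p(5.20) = 48.88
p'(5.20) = 19.80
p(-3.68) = 30.76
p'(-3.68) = -15.72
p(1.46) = 2.80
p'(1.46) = 4.84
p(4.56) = 37.03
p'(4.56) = 17.24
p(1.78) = 4.56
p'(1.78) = 6.12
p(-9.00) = 171.00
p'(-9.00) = -37.00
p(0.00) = 0.00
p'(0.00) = -1.00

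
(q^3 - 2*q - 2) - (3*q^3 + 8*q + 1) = -2*q^3 - 10*q - 3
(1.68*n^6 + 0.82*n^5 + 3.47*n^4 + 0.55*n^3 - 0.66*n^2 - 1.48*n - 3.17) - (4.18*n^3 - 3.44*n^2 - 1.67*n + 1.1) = 1.68*n^6 + 0.82*n^5 + 3.47*n^4 - 3.63*n^3 + 2.78*n^2 + 0.19*n - 4.27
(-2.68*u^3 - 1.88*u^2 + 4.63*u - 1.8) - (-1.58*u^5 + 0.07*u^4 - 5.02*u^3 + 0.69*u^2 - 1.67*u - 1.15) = 1.58*u^5 - 0.07*u^4 + 2.34*u^3 - 2.57*u^2 + 6.3*u - 0.65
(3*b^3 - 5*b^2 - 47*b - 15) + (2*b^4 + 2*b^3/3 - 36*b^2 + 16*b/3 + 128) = 2*b^4 + 11*b^3/3 - 41*b^2 - 125*b/3 + 113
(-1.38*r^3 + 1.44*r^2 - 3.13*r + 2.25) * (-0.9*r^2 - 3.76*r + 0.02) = 1.242*r^5 + 3.8928*r^4 - 2.625*r^3 + 9.7726*r^2 - 8.5226*r + 0.045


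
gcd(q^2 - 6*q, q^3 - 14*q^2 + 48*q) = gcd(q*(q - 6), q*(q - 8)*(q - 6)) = q^2 - 6*q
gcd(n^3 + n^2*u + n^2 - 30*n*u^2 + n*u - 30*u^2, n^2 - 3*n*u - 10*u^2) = -n + 5*u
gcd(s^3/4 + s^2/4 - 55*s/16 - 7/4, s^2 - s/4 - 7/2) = 1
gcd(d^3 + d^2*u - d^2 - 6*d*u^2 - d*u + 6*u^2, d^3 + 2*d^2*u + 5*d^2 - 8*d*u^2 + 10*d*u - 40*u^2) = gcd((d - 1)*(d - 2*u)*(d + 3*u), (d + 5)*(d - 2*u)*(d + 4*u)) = -d + 2*u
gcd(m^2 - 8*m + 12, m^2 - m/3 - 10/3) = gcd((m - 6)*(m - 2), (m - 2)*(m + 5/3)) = m - 2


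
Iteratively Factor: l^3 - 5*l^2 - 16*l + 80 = (l - 4)*(l^2 - l - 20) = (l - 5)*(l - 4)*(l + 4)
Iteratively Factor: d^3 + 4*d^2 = (d)*(d^2 + 4*d) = d^2*(d + 4)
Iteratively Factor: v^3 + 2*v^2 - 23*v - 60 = (v + 4)*(v^2 - 2*v - 15) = (v + 3)*(v + 4)*(v - 5)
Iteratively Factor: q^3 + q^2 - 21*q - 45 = (q + 3)*(q^2 - 2*q - 15) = (q - 5)*(q + 3)*(q + 3)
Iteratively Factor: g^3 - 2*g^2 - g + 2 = (g + 1)*(g^2 - 3*g + 2) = (g - 2)*(g + 1)*(g - 1)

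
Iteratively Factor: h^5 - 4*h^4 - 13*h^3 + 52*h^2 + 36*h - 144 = (h + 3)*(h^4 - 7*h^3 + 8*h^2 + 28*h - 48) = (h + 2)*(h + 3)*(h^3 - 9*h^2 + 26*h - 24) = (h - 2)*(h + 2)*(h + 3)*(h^2 - 7*h + 12) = (h - 3)*(h - 2)*(h + 2)*(h + 3)*(h - 4)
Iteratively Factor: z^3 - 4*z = (z + 2)*(z^2 - 2*z) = z*(z + 2)*(z - 2)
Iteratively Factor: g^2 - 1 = (g - 1)*(g + 1)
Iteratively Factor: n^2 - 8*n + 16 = (n - 4)*(n - 4)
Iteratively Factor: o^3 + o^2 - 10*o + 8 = (o - 1)*(o^2 + 2*o - 8) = (o - 1)*(o + 4)*(o - 2)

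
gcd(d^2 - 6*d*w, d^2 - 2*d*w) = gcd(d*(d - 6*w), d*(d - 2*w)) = d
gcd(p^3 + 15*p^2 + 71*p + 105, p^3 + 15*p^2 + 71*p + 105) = p^3 + 15*p^2 + 71*p + 105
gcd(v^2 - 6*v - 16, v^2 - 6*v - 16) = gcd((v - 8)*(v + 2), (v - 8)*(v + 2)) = v^2 - 6*v - 16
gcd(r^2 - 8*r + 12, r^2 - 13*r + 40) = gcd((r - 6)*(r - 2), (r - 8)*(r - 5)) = 1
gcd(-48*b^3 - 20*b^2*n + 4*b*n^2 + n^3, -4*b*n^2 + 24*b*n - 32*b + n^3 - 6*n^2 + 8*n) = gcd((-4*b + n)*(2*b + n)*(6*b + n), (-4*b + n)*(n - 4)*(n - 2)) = 4*b - n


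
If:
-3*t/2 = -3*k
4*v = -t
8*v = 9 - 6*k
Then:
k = 9/2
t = 9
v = -9/4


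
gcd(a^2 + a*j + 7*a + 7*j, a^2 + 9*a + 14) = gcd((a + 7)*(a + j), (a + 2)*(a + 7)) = a + 7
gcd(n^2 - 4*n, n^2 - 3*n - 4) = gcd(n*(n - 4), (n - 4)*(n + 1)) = n - 4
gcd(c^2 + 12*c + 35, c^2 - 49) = c + 7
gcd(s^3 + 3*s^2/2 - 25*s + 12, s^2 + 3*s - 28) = s - 4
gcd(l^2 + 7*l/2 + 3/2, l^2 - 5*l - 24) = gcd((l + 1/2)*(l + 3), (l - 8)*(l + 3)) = l + 3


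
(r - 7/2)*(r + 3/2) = r^2 - 2*r - 21/4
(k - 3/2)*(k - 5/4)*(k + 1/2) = k^3 - 9*k^2/4 + k/2 + 15/16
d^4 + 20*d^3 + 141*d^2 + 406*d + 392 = (d + 2)*(d + 4)*(d + 7)^2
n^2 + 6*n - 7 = (n - 1)*(n + 7)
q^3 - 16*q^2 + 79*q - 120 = (q - 8)*(q - 5)*(q - 3)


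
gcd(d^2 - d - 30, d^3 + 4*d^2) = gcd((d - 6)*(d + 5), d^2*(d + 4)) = 1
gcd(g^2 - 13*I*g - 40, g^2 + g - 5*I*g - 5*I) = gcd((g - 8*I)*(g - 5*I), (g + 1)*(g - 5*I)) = g - 5*I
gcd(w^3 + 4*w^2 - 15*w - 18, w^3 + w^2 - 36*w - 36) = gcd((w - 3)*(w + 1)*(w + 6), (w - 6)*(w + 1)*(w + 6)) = w^2 + 7*w + 6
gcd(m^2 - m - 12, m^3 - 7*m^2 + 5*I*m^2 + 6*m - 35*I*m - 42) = 1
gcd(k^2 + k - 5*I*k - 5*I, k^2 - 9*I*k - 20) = k - 5*I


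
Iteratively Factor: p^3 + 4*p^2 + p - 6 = (p + 3)*(p^2 + p - 2) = (p - 1)*(p + 3)*(p + 2)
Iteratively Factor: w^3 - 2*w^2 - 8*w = (w)*(w^2 - 2*w - 8) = w*(w + 2)*(w - 4)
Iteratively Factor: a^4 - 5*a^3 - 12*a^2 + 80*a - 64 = (a - 1)*(a^3 - 4*a^2 - 16*a + 64) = (a - 4)*(a - 1)*(a^2 - 16) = (a - 4)^2*(a - 1)*(a + 4)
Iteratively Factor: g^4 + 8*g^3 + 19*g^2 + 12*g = (g + 4)*(g^3 + 4*g^2 + 3*g) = g*(g + 4)*(g^2 + 4*g + 3) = g*(g + 1)*(g + 4)*(g + 3)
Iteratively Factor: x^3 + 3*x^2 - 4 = (x + 2)*(x^2 + x - 2) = (x + 2)^2*(x - 1)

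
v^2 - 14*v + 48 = (v - 8)*(v - 6)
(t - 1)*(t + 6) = t^2 + 5*t - 6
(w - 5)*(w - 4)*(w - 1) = w^3 - 10*w^2 + 29*w - 20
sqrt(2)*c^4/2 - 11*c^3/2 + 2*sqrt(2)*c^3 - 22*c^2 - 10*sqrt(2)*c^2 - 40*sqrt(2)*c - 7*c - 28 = (c + 4)*(c - 7*sqrt(2))*(c + sqrt(2))*(sqrt(2)*c/2 + 1/2)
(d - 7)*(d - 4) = d^2 - 11*d + 28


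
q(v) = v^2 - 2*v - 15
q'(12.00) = 22.00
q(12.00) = 105.00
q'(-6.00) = -14.00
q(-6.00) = 33.00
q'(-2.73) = -7.46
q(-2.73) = -2.09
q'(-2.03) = -6.06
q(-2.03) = -6.82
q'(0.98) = -0.04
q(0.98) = -16.00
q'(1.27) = 0.54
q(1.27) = -15.93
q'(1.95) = 1.90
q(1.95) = -15.10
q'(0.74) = -0.52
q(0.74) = -15.93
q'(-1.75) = -5.50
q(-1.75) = -8.44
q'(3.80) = 5.60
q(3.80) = -8.16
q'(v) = 2*v - 2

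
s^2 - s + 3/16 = (s - 3/4)*(s - 1/4)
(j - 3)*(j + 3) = j^2 - 9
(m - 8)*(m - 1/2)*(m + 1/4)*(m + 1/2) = m^4 - 31*m^3/4 - 9*m^2/4 + 31*m/16 + 1/2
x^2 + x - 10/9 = (x - 2/3)*(x + 5/3)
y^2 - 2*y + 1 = (y - 1)^2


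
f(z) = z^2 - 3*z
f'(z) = 2*z - 3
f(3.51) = 1.79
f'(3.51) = 4.02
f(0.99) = -1.99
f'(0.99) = -1.02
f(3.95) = 3.75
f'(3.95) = 4.90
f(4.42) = 6.28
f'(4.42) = 5.84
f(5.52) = 13.91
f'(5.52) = 8.04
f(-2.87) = 16.85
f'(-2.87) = -8.74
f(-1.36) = 5.93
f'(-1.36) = -5.72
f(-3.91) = 27.02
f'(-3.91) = -10.82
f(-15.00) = 270.00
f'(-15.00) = -33.00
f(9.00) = 54.00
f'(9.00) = 15.00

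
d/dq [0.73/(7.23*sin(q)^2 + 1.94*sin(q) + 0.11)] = -(10.5558*sin(q) + 1.4162)*cos(q)/(7.23*sin(q)^2 + 1.94*sin(q) + 0.11)^2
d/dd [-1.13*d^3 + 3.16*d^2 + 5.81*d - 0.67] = -3.39*d^2 + 6.32*d + 5.81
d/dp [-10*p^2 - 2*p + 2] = -20*p - 2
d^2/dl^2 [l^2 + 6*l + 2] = 2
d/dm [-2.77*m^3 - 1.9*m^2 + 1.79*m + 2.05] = -8.31*m^2 - 3.8*m + 1.79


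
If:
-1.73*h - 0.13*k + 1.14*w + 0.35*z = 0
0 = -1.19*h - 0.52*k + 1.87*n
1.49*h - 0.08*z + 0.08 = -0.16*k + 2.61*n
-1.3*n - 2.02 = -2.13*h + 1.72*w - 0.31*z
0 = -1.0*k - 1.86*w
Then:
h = 1.00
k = -0.66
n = 0.45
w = 0.35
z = 3.53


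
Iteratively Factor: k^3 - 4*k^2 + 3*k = (k - 3)*(k^2 - k) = (k - 3)*(k - 1)*(k)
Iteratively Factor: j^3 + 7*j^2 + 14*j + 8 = (j + 2)*(j^2 + 5*j + 4) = (j + 1)*(j + 2)*(j + 4)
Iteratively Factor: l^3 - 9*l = (l - 3)*(l^2 + 3*l) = l*(l - 3)*(l + 3)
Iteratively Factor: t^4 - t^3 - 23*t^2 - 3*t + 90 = (t - 5)*(t^3 + 4*t^2 - 3*t - 18) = (t - 5)*(t - 2)*(t^2 + 6*t + 9) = (t - 5)*(t - 2)*(t + 3)*(t + 3)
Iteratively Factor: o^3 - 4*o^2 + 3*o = (o)*(o^2 - 4*o + 3) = o*(o - 3)*(o - 1)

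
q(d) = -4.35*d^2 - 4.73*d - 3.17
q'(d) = -8.7*d - 4.73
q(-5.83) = -123.45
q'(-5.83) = 45.99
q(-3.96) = -52.65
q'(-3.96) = 29.72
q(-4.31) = -63.59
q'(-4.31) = 32.77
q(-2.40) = -16.87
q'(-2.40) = 16.15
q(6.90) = -242.91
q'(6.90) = -64.76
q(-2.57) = -19.75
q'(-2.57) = 17.63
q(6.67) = -228.25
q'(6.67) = -62.76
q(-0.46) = -1.91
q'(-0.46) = -0.73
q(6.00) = -188.15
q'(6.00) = -56.93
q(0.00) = -3.17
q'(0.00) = -4.73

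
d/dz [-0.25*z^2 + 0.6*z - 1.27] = 0.6 - 0.5*z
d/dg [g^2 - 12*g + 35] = 2*g - 12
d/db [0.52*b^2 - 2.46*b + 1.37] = 1.04*b - 2.46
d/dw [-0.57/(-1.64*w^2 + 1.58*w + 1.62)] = (0.9006 - 1.8696*w)/(-1.64*w^2 + 1.58*w + 1.62)^2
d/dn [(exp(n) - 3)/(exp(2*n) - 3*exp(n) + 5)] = (-(exp(n) - 3)*(2*exp(n) - 3) + exp(2*n) - 3*exp(n) + 5)*exp(n)/(exp(2*n) - 3*exp(n) + 5)^2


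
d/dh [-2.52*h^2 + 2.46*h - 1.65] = 2.46 - 5.04*h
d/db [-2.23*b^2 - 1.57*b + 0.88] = -4.46*b - 1.57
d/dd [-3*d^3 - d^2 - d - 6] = -9*d^2 - 2*d - 1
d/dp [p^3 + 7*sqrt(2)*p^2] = p*(3*p + 14*sqrt(2))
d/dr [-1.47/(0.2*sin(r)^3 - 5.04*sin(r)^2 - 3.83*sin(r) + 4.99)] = (0.882*sin(r)^2 - 14.8176*sin(r) - 5.6301)*cos(r)/(0.2*sin(r)^3 - 5.04*sin(r)^2 - 3.83*sin(r) + 4.99)^2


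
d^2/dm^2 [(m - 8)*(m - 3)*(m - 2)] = 6*m - 26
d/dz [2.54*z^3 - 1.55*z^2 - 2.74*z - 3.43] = 7.62*z^2 - 3.1*z - 2.74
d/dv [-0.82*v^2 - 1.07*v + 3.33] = -1.64*v - 1.07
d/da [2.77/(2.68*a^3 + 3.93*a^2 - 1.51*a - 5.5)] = (-22.2708*a^2 - 21.7722*a + 4.1827)/(2.68*a^3 + 3.93*a^2 - 1.51*a - 5.5)^2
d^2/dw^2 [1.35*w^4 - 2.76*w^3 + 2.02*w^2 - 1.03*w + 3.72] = 16.2*w^2 - 16.56*w + 4.04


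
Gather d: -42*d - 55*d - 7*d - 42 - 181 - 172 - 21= -104*d - 416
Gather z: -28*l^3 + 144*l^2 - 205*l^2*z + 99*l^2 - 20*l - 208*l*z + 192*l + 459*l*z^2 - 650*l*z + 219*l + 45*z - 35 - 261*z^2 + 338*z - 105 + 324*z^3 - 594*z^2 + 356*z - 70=-28*l^3 + 243*l^2 + 391*l + 324*z^3 + z^2*(459*l - 855) + z*(-205*l^2 - 858*l + 739) - 210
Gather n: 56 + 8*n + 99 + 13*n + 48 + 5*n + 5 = 26*n + 208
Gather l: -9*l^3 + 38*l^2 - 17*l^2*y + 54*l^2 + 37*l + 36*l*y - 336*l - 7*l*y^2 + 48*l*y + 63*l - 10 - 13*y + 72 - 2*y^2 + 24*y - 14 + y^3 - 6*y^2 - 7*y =-9*l^3 + l^2*(92 - 17*y) + l*(-7*y^2 + 84*y - 236) + y^3 - 8*y^2 + 4*y + 48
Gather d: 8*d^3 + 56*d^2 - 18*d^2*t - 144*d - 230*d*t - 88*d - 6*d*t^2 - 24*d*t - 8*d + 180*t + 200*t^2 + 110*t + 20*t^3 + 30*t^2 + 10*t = 8*d^3 + d^2*(56 - 18*t) + d*(-6*t^2 - 254*t - 240) + 20*t^3 + 230*t^2 + 300*t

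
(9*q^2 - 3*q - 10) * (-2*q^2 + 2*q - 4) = -18*q^4 + 24*q^3 - 22*q^2 - 8*q + 40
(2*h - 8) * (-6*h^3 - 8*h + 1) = -12*h^4 + 48*h^3 - 16*h^2 + 66*h - 8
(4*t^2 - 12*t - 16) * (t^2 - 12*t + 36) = 4*t^4 - 60*t^3 + 272*t^2 - 240*t - 576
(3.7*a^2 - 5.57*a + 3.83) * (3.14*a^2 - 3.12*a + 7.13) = 11.618*a^4 - 29.0338*a^3 + 55.7856*a^2 - 51.6637*a + 27.3079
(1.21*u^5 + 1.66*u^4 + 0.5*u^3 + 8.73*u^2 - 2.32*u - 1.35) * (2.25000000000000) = 2.7225*u^5 + 3.735*u^4 + 1.125*u^3 + 19.6425*u^2 - 5.22*u - 3.0375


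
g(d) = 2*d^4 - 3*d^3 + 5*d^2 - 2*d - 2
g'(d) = 8*d^3 - 9*d^2 + 10*d - 2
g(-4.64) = 1341.67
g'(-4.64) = -1041.35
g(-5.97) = 3367.02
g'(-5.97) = -2084.68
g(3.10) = 135.18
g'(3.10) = 180.84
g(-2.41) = 141.32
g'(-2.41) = -190.35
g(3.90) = 350.98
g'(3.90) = 374.66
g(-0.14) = -1.61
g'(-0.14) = -3.60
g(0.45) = -2.08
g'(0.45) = 1.41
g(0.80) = -1.12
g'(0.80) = 4.34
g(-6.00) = 3430.00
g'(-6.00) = -2114.00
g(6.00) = 2110.00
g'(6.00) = 1462.00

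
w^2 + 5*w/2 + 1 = (w + 1/2)*(w + 2)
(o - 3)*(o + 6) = o^2 + 3*o - 18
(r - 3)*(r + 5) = r^2 + 2*r - 15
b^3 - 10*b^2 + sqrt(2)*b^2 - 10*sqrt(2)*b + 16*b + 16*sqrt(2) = (b - 8)*(b - 2)*(b + sqrt(2))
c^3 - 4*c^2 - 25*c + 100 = (c - 5)*(c - 4)*(c + 5)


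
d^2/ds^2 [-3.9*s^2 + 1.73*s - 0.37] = -7.80000000000000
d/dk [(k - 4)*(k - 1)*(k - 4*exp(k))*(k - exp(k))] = (1 - exp(k))*(k - 4)*(k - 1)*(k - 4*exp(k)) - (k - 4)*(k - 1)*(k - exp(k))*(4*exp(k) - 1) + (k - 4)*(k - 4*exp(k))*(k - exp(k)) + (k - 1)*(k - 4*exp(k))*(k - exp(k))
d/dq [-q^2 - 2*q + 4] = -2*q - 2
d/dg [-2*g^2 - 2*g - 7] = -4*g - 2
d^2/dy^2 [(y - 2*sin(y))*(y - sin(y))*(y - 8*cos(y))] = 3*y^2*sin(y) + 8*y^2*cos(y) + 32*y*sin(y) - 48*y*sin(2*y) - 12*y*cos(y) + 4*y*cos(2*y) + 6*y - 6*sin(y) + 4*sin(2*y) - 12*cos(y) + 48*cos(2*y) - 36*cos(3*y)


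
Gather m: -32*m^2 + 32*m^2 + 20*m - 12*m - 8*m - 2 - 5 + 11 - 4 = 0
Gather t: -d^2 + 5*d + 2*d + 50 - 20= -d^2 + 7*d + 30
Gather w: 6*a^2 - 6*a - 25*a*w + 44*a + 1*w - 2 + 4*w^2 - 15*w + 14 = 6*a^2 + 38*a + 4*w^2 + w*(-25*a - 14) + 12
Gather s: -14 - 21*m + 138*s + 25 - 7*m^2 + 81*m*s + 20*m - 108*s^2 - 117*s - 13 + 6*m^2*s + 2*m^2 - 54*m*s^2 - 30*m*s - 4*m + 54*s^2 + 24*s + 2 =-5*m^2 - 5*m + s^2*(-54*m - 54) + s*(6*m^2 + 51*m + 45)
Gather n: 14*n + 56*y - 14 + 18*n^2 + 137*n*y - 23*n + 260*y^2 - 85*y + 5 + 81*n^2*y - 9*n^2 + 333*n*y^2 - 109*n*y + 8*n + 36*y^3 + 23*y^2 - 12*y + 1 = n^2*(81*y + 9) + n*(333*y^2 + 28*y - 1) + 36*y^3 + 283*y^2 - 41*y - 8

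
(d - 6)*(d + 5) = d^2 - d - 30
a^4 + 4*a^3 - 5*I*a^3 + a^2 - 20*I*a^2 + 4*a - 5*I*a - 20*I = (a + 4)*(a - 5*I)*(a - I)*(a + I)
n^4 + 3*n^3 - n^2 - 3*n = n*(n - 1)*(n + 1)*(n + 3)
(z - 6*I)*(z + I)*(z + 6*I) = z^3 + I*z^2 + 36*z + 36*I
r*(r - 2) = r^2 - 2*r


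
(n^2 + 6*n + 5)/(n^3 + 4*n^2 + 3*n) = (n + 5)/(n*(n + 3))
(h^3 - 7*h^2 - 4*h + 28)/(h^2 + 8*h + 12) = (h^2 - 9*h + 14)/(h + 6)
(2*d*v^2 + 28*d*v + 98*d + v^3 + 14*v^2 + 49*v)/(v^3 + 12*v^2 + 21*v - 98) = (2*d + v)/(v - 2)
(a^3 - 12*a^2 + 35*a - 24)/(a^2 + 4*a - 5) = (a^2 - 11*a + 24)/(a + 5)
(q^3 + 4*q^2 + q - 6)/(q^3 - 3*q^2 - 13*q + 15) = (q + 2)/(q - 5)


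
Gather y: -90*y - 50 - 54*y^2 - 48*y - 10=-54*y^2 - 138*y - 60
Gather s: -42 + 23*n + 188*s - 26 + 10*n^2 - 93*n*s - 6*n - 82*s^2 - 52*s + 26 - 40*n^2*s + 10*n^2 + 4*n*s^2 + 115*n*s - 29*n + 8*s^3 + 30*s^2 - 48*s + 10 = 20*n^2 - 12*n + 8*s^3 + s^2*(4*n - 52) + s*(-40*n^2 + 22*n + 88) - 32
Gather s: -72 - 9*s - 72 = -9*s - 144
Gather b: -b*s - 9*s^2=-b*s - 9*s^2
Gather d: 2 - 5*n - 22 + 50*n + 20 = 45*n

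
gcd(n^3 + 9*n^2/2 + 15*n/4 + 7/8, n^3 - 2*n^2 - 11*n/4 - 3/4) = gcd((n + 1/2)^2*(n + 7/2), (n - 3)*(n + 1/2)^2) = n^2 + n + 1/4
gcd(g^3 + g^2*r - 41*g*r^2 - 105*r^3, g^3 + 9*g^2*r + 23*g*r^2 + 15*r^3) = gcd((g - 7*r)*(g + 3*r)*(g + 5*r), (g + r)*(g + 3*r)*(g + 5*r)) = g^2 + 8*g*r + 15*r^2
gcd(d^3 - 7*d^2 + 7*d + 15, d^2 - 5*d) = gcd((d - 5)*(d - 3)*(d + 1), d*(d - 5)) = d - 5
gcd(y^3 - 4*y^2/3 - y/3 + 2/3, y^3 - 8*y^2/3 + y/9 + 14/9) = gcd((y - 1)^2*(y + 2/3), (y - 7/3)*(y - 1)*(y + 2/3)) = y^2 - y/3 - 2/3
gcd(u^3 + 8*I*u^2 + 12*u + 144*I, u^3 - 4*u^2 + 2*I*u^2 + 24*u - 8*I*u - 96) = u^2 + 2*I*u + 24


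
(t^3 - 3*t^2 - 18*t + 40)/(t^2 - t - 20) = t - 2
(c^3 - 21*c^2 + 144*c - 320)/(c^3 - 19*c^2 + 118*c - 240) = (c - 8)/(c - 6)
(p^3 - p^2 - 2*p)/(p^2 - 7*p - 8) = p*(p - 2)/(p - 8)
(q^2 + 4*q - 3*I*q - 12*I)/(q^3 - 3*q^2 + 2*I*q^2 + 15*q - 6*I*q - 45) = (q + 4)/(q^2 + q*(-3 + 5*I) - 15*I)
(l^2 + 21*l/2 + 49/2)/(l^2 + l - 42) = (l + 7/2)/(l - 6)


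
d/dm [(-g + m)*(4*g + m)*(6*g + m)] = 14*g^2 + 18*g*m + 3*m^2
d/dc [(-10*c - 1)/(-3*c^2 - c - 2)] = (30*c^2 + 10*c - (6*c + 1)*(10*c + 1) + 20)/(3*c^2 + c + 2)^2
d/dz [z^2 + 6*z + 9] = 2*z + 6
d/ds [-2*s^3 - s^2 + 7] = 2*s*(-3*s - 1)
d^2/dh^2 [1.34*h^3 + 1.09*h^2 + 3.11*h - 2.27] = 8.04*h + 2.18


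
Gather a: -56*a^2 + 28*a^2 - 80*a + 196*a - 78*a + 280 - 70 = -28*a^2 + 38*a + 210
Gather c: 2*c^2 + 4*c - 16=2*c^2 + 4*c - 16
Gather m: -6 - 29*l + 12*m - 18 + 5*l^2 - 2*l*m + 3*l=5*l^2 - 26*l + m*(12 - 2*l) - 24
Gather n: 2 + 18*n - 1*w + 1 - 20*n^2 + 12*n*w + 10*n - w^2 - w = -20*n^2 + n*(12*w + 28) - w^2 - 2*w + 3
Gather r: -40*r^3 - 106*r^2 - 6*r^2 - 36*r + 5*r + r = -40*r^3 - 112*r^2 - 30*r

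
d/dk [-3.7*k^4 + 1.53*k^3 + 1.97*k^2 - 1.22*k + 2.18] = -14.8*k^3 + 4.59*k^2 + 3.94*k - 1.22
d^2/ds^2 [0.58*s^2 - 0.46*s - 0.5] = 1.16000000000000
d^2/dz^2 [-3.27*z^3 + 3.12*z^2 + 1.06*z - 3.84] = 6.24 - 19.62*z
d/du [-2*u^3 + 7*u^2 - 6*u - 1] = -6*u^2 + 14*u - 6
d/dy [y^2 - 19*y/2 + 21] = 2*y - 19/2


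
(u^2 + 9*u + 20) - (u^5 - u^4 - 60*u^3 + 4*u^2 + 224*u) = -u^5 + u^4 + 60*u^3 - 3*u^2 - 215*u + 20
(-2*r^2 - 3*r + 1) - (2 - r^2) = -r^2 - 3*r - 1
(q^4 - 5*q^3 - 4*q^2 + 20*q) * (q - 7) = q^5 - 12*q^4 + 31*q^3 + 48*q^2 - 140*q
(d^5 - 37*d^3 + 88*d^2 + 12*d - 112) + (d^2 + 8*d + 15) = d^5 - 37*d^3 + 89*d^2 + 20*d - 97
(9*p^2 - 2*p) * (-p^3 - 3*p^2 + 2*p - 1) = -9*p^5 - 25*p^4 + 24*p^3 - 13*p^2 + 2*p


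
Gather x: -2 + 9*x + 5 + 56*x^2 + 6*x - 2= 56*x^2 + 15*x + 1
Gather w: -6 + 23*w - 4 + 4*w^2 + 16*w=4*w^2 + 39*w - 10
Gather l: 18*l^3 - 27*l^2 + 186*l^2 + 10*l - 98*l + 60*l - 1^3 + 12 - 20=18*l^3 + 159*l^2 - 28*l - 9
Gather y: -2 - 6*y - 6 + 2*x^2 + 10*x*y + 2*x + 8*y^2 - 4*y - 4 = 2*x^2 + 2*x + 8*y^2 + y*(10*x - 10) - 12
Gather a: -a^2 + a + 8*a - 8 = -a^2 + 9*a - 8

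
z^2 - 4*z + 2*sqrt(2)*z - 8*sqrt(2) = (z - 4)*(z + 2*sqrt(2))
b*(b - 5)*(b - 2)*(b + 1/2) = b^4 - 13*b^3/2 + 13*b^2/2 + 5*b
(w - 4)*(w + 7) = w^2 + 3*w - 28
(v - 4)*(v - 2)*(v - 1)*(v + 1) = v^4 - 6*v^3 + 7*v^2 + 6*v - 8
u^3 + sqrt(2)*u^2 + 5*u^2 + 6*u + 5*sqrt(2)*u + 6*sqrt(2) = (u + 2)*(u + 3)*(u + sqrt(2))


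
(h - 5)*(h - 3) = h^2 - 8*h + 15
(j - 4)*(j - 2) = j^2 - 6*j + 8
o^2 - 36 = (o - 6)*(o + 6)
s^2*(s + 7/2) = s^3 + 7*s^2/2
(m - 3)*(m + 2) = m^2 - m - 6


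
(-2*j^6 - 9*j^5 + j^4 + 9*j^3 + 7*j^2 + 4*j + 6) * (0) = 0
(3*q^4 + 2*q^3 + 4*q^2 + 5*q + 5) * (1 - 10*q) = -30*q^5 - 17*q^4 - 38*q^3 - 46*q^2 - 45*q + 5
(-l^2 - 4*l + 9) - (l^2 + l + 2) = -2*l^2 - 5*l + 7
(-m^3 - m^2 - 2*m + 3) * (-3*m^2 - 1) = 3*m^5 + 3*m^4 + 7*m^3 - 8*m^2 + 2*m - 3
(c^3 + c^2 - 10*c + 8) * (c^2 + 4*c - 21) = c^5 + 5*c^4 - 27*c^3 - 53*c^2 + 242*c - 168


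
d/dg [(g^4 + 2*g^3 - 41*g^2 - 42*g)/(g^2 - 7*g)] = (2*g^3 - 19*g^2 - 28*g + 329)/(g^2 - 14*g + 49)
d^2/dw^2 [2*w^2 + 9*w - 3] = 4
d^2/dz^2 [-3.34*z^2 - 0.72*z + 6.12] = -6.68000000000000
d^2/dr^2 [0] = 0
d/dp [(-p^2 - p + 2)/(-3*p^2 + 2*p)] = (-5*p^2 + 12*p - 4)/(p^2*(9*p^2 - 12*p + 4))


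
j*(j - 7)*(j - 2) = j^3 - 9*j^2 + 14*j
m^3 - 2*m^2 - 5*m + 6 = (m - 3)*(m - 1)*(m + 2)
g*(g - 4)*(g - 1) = g^3 - 5*g^2 + 4*g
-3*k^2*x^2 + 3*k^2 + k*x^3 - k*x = (-3*k + x)*(x - 1)*(k*x + k)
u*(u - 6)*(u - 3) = u^3 - 9*u^2 + 18*u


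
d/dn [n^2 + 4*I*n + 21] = 2*n + 4*I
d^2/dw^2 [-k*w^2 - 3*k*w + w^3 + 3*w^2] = -2*k + 6*w + 6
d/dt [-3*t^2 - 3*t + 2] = -6*t - 3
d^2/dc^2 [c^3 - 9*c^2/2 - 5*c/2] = 6*c - 9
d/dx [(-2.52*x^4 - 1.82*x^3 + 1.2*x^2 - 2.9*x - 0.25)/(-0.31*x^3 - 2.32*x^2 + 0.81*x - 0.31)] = (0.7812*x^6 + 11.6928*x^5 - 1.5292*x^4 - 1.6216*x^3 - 4.2959*x^2 - 1.904*x + 1.1015)/(0.0961*x^6 + 1.4384*x^5 + 4.8802*x^4 - 3.5662*x^3 + 2.0945*x^2 - 0.5022*x + 0.0961)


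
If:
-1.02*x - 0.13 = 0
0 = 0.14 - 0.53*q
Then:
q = 0.26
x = -0.13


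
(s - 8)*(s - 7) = s^2 - 15*s + 56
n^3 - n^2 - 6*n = n*(n - 3)*(n + 2)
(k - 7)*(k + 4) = k^2 - 3*k - 28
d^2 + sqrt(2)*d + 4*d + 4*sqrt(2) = (d + 4)*(d + sqrt(2))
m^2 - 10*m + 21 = (m - 7)*(m - 3)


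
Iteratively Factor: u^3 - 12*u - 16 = (u - 4)*(u^2 + 4*u + 4) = (u - 4)*(u + 2)*(u + 2)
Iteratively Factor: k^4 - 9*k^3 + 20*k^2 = (k)*(k^3 - 9*k^2 + 20*k) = k*(k - 5)*(k^2 - 4*k) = k^2*(k - 5)*(k - 4)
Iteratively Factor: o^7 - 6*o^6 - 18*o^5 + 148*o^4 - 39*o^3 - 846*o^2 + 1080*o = (o - 3)*(o^6 - 3*o^5 - 27*o^4 + 67*o^3 + 162*o^2 - 360*o) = (o - 3)*(o + 4)*(o^5 - 7*o^4 + o^3 + 63*o^2 - 90*o) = o*(o - 3)*(o + 4)*(o^4 - 7*o^3 + o^2 + 63*o - 90) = o*(o - 3)*(o - 2)*(o + 4)*(o^3 - 5*o^2 - 9*o + 45) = o*(o - 5)*(o - 3)*(o - 2)*(o + 4)*(o^2 - 9) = o*(o - 5)*(o - 3)^2*(o - 2)*(o + 4)*(o + 3)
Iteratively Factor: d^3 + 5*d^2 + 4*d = (d)*(d^2 + 5*d + 4) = d*(d + 1)*(d + 4)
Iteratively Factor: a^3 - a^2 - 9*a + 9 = (a - 3)*(a^2 + 2*a - 3) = (a - 3)*(a + 3)*(a - 1)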